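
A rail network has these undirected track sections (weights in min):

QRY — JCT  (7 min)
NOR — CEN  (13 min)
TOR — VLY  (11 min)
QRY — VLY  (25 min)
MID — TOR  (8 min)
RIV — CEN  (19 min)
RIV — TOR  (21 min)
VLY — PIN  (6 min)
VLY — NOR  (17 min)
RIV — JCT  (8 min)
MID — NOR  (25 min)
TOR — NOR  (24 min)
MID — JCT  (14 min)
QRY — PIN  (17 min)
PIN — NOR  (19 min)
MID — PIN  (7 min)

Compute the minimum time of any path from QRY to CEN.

34 min

Shortest distances from QRY:
QRY: 0
JCT: 7  (via QRY)
RIV: 15  (via JCT)
PIN: 17  (via QRY)
MID: 21  (via JCT)
VLY: 23  (via PIN)
TOR: 29  (via MID)
CEN: 34  (via RIV)
Shortest route: QRY → JCT → RIV → CEN = 34 min.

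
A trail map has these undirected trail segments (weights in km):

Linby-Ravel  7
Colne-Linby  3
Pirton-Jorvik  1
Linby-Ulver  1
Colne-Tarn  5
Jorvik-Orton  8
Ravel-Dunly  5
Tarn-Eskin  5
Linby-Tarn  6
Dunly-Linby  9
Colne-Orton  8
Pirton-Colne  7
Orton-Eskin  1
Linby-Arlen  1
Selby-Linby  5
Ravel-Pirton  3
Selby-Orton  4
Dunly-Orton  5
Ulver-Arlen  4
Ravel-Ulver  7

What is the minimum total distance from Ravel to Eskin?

11 km

Candidate routes:
Ravel - Pirton - Jorvik - Orton - Eskin: 3+1+8+1 = 13
Ravel - Dunly - Orton - Eskin: 5+5+1 = 11
Cheapest is Ravel - Dunly - Orton - Eskin at 11 km.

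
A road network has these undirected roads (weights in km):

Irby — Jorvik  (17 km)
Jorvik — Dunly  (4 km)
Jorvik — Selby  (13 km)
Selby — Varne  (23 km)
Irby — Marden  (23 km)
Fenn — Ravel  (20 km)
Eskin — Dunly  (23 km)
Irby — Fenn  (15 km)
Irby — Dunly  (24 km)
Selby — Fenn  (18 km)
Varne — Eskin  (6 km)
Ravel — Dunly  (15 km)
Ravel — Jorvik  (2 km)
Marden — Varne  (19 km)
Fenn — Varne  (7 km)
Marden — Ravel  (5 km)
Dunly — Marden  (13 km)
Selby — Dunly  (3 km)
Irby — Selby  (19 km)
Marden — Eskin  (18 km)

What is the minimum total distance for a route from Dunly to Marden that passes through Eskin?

41 km

Best Dunly to Eskin: Dunly → Eskin costing 23
Best Eskin to Marden: Eskin → Marden costing 18
Total via Eskin: 23 + 18 = 41 km.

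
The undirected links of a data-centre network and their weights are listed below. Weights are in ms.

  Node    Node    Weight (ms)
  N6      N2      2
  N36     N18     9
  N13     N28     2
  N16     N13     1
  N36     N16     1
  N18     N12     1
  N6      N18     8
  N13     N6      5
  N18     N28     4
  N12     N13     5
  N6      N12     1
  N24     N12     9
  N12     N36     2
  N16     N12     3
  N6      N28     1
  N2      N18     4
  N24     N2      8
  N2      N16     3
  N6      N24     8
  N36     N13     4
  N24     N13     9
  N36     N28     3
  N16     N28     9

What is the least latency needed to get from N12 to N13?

Candidate routes:
N12 - N13: 5 = 5
N12 - N6 - N28 - N13: 1+1+2 = 4
N12 - N36 - N13: 2+4 = 6
The minimum is 4 ms via N12 - N6 - N28 - N13.

4 ms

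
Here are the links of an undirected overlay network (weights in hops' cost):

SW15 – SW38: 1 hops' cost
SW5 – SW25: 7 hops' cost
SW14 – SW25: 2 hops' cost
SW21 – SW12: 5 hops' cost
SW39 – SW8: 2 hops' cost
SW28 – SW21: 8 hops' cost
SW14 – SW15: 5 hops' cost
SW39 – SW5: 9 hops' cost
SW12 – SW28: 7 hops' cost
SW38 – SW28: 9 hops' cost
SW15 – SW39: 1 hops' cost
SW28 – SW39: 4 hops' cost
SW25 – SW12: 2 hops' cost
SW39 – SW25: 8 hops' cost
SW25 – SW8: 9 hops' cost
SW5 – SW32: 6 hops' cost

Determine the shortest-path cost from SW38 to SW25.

8 hops' cost

Enumerating some paths:
SW38 → SW15 → SW14 → SW25: 1+5+2 = 8
SW38 → SW15 → SW39 → SW25: 1+1+8 = 10
Cheapest is SW38 → SW15 → SW14 → SW25 at 8 hops' cost.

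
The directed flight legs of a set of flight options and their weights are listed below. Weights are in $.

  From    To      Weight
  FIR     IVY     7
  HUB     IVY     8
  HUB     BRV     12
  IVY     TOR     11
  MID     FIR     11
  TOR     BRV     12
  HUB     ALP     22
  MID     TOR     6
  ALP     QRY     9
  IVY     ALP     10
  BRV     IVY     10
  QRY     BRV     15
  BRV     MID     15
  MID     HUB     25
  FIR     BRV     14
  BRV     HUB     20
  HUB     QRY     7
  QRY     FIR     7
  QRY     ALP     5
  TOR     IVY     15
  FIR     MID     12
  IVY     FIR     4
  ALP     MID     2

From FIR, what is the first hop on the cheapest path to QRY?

IVY

Candidate routes:
FIR → BRV → HUB → QRY: 14+20+7 = 41
FIR → IVY → ALP → QRY: 7+10+9 = 26
Cheapest is FIR → IVY → ALP → QRY at $26.
So from FIR the first move is to IVY.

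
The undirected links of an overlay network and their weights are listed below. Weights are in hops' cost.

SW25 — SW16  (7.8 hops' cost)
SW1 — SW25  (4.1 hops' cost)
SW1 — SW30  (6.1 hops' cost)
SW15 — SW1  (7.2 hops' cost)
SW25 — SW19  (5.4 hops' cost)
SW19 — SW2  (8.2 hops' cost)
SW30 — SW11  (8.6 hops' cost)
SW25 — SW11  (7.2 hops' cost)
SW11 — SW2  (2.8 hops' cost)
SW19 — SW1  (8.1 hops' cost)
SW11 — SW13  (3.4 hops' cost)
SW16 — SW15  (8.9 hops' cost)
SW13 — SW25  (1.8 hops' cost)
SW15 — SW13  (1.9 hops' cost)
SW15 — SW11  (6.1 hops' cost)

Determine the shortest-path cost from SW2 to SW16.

15.8 hops' cost

Compare a few routes:
SW2 → SW11 → SW25 → SW16: 2.8+7.2+7.8 = 17.8
SW2 → SW11 → SW13 → SW15 → SW16: 2.8+3.4+1.9+8.9 = 17
SW2 → SW11 → SW13 → SW25 → SW16: 2.8+3.4+1.8+7.8 = 15.8
The minimum is 15.8 hops' cost via SW2 → SW11 → SW13 → SW25 → SW16.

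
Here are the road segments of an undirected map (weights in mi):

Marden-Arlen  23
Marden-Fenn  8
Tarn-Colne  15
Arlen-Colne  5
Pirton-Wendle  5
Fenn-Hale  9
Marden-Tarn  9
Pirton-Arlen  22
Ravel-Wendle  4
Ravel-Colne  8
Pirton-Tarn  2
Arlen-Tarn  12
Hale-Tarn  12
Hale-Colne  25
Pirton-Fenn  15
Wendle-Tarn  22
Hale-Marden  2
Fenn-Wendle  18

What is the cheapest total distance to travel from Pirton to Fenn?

15 mi

Running Dijkstra from Pirton:
Pirton: 0
Tarn: 2  (via Pirton)
Wendle: 5  (via Pirton)
Ravel: 9  (via Wendle)
Marden: 11  (via Tarn)
Hale: 13  (via Marden)
Arlen: 14  (via Tarn)
Fenn: 15  (via Pirton)
Shortest route: Pirton–Fenn = 15 mi.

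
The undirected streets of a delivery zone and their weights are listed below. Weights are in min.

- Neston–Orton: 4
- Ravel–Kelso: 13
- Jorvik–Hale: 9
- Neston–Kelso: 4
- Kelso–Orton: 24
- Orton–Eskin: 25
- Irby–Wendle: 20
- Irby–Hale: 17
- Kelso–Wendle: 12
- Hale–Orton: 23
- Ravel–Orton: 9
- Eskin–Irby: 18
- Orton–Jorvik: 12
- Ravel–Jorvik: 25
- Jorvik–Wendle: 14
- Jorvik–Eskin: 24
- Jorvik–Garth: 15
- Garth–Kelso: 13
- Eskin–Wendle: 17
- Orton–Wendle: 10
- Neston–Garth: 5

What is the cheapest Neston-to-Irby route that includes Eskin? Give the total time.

47 min

Shortest Neston→Eskin: Neston → Orton → Eskin = 29
Best Eskin to Irby: Eskin → Irby costing 18
Total via Eskin: 29 + 18 = 47 min.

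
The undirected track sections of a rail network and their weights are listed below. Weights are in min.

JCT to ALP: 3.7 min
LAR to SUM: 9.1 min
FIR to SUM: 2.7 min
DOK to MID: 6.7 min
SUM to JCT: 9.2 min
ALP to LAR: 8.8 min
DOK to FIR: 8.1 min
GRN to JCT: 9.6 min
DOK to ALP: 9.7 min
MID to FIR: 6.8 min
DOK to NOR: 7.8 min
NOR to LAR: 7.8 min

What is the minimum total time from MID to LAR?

Enumerating some paths:
MID → DOK → ALP → LAR: 6.7+9.7+8.8 = 25.2
MID → DOK → NOR → LAR: 6.7+7.8+7.8 = 22.3
MID → FIR → SUM → LAR: 6.8+2.7+9.1 = 18.6
Cheapest is MID → FIR → SUM → LAR at 18.6 min.

18.6 min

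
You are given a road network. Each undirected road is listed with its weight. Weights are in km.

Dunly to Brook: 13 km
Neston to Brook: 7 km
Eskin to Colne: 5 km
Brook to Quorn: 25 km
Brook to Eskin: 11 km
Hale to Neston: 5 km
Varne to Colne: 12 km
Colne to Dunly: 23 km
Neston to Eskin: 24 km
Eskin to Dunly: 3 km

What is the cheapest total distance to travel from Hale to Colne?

28 km

Candidate routes:
Hale → Neston → Brook → Eskin → Colne: 5+7+11+5 = 28
Hale → Neston → Brook → Dunly → Eskin → Colne: 5+7+13+3+5 = 33
The minimum is 28 km via Hale → Neston → Brook → Eskin → Colne.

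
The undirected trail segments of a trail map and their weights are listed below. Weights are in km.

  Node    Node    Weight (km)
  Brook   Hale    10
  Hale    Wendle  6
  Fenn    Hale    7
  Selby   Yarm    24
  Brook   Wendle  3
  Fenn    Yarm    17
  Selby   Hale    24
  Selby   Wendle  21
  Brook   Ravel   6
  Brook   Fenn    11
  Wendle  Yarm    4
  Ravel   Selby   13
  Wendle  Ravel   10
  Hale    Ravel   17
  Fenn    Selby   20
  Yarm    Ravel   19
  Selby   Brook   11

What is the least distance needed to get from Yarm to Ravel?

Candidate routes:
Yarm–Ravel: 19 = 19
Yarm–Wendle–Brook–Ravel: 4+3+6 = 13
Yarm–Wendle–Ravel: 4+10 = 14
Cheapest is Yarm–Wendle–Brook–Ravel at 13 km.

13 km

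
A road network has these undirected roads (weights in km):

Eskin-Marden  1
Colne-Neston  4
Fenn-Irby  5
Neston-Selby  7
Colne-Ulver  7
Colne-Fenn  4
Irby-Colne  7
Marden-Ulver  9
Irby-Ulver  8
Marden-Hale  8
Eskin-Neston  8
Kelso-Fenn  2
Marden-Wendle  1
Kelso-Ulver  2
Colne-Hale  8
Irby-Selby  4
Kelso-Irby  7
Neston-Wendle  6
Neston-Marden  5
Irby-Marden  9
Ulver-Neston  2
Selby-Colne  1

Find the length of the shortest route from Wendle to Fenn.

12 km

Settle nodes by increasing distance from Wendle:
Wendle: 0
Marden: 1  (via Wendle)
Eskin: 2  (via Marden)
Neston: 6  (via Wendle)
Ulver: 8  (via Neston)
Hale: 9  (via Marden)
Kelso: 10  (via Ulver)
Colne: 10  (via Neston)
Irby: 10  (via Marden)
Selby: 11  (via Colne)
Fenn: 12  (via Kelso)
Shortest route: Wendle–Neston–Ulver–Kelso–Fenn = 12 km.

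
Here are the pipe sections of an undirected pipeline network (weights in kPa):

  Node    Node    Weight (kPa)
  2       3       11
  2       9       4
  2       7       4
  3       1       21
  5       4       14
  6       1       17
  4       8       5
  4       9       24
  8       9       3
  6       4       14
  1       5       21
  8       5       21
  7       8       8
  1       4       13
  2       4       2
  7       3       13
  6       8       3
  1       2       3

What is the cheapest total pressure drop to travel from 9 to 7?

Enumerating some paths:
9 → 8 → 4 → 2 → 7: 3+5+2+4 = 14
9 → 2 → 7: 4+4 = 8
9 → 8 → 7: 3+8 = 11
Cheapest is 9 → 2 → 7 at 8 kPa.

8 kPa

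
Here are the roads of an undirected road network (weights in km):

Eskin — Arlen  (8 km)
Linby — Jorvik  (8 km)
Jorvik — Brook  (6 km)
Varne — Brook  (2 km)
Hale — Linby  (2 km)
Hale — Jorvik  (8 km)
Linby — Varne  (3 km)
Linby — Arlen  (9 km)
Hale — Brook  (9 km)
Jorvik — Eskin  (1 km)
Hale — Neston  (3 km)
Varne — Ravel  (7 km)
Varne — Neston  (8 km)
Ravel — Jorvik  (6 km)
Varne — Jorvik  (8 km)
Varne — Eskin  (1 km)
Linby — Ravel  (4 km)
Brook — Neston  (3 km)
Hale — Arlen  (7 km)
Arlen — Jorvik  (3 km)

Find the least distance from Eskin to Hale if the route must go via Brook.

Best Eskin to Brook: Eskin–Varne–Brook costing 3
Best Brook to Hale: Brook–Neston–Hale costing 6
Total via Brook: 3 + 6 = 9 km.

9 km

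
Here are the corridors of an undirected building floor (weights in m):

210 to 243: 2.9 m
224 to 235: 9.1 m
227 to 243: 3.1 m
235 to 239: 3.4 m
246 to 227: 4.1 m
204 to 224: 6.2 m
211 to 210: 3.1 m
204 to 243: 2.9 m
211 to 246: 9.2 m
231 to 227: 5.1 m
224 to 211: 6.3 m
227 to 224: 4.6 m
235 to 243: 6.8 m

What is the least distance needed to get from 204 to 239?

13.1 m

Candidate routes:
204–243–235–239: 2.9+6.8+3.4 = 13.1
204–224–235–239: 6.2+9.1+3.4 = 18.7
The minimum is 13.1 m via 204–243–235–239.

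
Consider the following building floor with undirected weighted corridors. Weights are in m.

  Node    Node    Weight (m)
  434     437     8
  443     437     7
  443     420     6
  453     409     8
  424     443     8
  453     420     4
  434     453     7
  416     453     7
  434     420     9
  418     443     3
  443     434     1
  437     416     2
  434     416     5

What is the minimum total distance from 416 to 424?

14 m

Settle nodes by increasing distance from 416:
416: 0
437: 2  (via 416)
434: 5  (via 416)
443: 6  (via 434)
453: 7  (via 416)
418: 9  (via 443)
420: 11  (via 453)
424: 14  (via 443)
Shortest route: 416–434–443–424 = 14 m.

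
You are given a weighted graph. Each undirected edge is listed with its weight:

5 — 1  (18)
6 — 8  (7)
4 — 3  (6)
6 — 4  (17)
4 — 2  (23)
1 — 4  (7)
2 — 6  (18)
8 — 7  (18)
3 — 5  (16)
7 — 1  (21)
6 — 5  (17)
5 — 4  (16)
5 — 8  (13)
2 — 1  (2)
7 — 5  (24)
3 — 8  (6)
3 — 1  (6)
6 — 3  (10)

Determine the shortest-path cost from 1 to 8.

Running Dijkstra from 1:
1: 0
2: 2  (via 1)
3: 6  (via 1)
4: 7  (via 1)
8: 12  (via 3)
Shortest route: 1 → 3 → 8 = 12.

12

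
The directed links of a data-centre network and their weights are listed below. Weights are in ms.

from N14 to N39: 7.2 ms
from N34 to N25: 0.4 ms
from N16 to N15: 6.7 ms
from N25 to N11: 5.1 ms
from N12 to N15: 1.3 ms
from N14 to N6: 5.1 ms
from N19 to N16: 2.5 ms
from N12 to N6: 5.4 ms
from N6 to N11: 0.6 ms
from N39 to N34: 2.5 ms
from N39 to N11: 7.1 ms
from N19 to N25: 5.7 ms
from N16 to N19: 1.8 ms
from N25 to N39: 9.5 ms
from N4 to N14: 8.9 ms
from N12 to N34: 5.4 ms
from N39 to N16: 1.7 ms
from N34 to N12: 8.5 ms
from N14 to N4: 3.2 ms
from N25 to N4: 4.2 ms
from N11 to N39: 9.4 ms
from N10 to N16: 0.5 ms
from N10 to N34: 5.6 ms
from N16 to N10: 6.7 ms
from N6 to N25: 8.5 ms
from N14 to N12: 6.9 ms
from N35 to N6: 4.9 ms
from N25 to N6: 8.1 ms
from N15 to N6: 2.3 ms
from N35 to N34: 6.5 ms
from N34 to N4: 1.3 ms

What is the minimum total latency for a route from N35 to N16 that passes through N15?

Shortest N35→N15: N35–N34–N12–N15 = 16.3
Best N15 to N16: N15–N6–N11–N39–N16 costing 14
Total via N15: 16.3 + 14 = 30.3 ms.

30.3 ms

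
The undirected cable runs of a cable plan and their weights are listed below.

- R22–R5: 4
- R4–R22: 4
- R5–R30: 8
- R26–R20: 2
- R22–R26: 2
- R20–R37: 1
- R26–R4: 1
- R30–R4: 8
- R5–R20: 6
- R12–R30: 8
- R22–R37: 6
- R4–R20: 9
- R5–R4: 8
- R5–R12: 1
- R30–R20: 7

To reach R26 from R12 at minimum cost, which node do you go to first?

R5

Candidate routes:
R12–R5–R20–R26: 1+6+2 = 9
R12–R5–R22–R4–R26: 1+4+4+1 = 10
R12–R5–R22–R26: 1+4+2 = 7
Cheapest is R12–R5–R22–R26 at 7.
So from R12 the first move is to R5.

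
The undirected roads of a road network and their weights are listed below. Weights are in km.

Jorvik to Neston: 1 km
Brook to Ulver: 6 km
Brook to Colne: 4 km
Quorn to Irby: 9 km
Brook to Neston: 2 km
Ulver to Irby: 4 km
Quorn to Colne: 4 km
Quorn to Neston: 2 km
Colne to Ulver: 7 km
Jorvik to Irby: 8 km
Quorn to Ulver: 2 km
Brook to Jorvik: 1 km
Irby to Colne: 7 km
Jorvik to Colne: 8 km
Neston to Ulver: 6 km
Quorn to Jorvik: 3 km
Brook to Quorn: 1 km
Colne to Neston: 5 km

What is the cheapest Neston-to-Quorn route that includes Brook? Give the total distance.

3 km

Best Neston to Brook: Neston–Brook costing 2
Best Brook to Quorn: Brook–Quorn costing 1
Total via Brook: 2 + 1 = 3 km.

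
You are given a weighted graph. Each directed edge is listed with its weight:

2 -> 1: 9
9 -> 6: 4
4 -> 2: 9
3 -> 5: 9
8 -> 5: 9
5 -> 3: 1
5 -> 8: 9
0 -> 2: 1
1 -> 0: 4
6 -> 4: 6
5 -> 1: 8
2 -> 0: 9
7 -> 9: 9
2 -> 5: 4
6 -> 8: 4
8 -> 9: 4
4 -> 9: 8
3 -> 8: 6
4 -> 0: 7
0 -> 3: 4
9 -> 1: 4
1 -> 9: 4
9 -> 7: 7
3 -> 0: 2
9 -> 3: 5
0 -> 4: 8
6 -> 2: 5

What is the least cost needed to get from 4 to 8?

16

Compare a few routes:
4–9–6–8: 8+4+4 = 16
4–0–3–8: 7+4+6 = 17
Cheapest is 4–9–6–8 at 16.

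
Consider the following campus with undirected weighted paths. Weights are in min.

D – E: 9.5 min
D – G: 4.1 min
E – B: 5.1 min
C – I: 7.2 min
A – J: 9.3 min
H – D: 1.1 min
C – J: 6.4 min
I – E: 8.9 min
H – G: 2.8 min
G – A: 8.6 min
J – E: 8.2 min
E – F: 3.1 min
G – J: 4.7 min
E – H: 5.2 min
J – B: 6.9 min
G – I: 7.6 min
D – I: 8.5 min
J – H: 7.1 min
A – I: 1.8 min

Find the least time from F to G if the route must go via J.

16 min

Shortest F→J: F–E–J = 11.3
Shortest J→G: J–G = 4.7
Total via J: 11.3 + 4.7 = 16 min.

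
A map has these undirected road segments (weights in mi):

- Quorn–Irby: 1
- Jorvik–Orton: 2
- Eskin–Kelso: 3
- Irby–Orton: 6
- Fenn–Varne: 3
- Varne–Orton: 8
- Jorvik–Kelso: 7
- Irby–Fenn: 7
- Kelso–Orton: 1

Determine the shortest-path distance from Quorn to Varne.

11 mi

Shortest distances from Quorn:
Quorn: 0
Irby: 1  (via Quorn)
Orton: 7  (via Irby)
Fenn: 8  (via Irby)
Kelso: 8  (via Orton)
Jorvik: 9  (via Orton)
Eskin: 11  (via Kelso)
Varne: 11  (via Fenn)
Shortest route: Quorn–Irby–Fenn–Varne = 11 mi.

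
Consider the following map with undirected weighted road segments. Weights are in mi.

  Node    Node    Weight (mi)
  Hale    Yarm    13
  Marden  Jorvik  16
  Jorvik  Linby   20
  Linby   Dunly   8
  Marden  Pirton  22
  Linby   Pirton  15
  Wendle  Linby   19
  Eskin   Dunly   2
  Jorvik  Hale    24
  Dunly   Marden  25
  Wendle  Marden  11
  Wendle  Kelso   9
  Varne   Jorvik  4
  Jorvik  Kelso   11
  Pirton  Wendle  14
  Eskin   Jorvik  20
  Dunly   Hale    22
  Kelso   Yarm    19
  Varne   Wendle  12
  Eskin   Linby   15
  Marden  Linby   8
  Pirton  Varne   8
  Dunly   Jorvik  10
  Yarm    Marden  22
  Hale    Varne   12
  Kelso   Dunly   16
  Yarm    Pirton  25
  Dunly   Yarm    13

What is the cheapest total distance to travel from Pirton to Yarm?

25 mi

Compare a few routes:
Pirton - Yarm: 25 = 25
Pirton - Varne - Hale - Yarm: 8+12+13 = 33
The minimum is 25 mi via Pirton - Yarm.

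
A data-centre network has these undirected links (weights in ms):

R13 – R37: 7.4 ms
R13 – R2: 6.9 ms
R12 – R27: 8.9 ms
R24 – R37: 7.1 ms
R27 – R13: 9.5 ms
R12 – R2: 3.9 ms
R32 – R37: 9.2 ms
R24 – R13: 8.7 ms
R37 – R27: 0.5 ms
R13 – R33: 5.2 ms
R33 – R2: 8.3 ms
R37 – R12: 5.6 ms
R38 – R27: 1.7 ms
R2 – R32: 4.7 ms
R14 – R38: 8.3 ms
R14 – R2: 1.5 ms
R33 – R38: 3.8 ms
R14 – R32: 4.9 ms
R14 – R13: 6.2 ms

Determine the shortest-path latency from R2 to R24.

Candidate routes:
R2 → R14 → R13 → R24: 1.5+6.2+8.7 = 16.4
R2 → R13 → R24: 6.9+8.7 = 15.6
R2 → R14 → R38 → R27 → R37 → R24: 1.5+8.3+1.7+0.5+7.1 = 19.1
R2 → R12 → R37 → R24: 3.9+5.6+7.1 = 16.6
Cheapest is R2 → R13 → R24 at 15.6 ms.

15.6 ms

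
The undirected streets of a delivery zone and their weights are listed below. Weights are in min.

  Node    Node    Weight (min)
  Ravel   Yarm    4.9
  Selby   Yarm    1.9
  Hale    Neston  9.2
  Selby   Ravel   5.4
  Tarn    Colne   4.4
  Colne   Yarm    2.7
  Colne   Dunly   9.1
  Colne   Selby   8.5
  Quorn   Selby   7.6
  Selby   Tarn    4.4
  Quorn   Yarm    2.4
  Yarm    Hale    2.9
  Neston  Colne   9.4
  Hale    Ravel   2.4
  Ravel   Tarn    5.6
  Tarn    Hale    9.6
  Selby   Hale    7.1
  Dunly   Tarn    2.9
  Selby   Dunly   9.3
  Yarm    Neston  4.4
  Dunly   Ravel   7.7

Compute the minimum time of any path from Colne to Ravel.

7.6 min

Compare a few routes:
Colne–Yarm–Ravel: 2.7+4.9 = 7.6
Colne–Yarm–Hale–Ravel: 2.7+2.9+2.4 = 8
Colne–Tarn–Ravel: 4.4+5.6 = 10
Colne–Yarm–Selby–Ravel: 2.7+1.9+5.4 = 10
Cheapest is Colne–Yarm–Ravel at 7.6 min.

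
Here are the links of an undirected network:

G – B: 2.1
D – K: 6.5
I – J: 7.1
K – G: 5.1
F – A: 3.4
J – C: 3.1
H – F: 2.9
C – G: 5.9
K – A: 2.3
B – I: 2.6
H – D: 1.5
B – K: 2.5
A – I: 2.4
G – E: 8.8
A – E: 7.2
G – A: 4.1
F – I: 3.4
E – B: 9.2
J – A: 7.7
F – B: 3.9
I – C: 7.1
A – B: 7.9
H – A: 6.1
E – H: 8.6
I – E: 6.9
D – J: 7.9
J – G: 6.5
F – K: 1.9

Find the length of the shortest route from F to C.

Candidate routes:
F - B - G - C: 3.9+2.1+5.9 = 11.9
F - I - C: 3.4+7.1 = 10.5
The minimum is 10.5 via F - I - C.

10.5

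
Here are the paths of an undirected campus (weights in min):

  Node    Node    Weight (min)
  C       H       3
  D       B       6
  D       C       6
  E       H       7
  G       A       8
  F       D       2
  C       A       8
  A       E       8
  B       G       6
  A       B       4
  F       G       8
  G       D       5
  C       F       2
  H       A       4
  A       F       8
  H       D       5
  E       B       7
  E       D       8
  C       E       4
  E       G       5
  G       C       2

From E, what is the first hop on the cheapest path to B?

B

Candidate routes:
E → G → B: 5+6 = 11
E → B: 7 = 7
E → C → G → B: 4+2+6 = 12
The minimum is 7 min via E → B.
So from E the first move is to B.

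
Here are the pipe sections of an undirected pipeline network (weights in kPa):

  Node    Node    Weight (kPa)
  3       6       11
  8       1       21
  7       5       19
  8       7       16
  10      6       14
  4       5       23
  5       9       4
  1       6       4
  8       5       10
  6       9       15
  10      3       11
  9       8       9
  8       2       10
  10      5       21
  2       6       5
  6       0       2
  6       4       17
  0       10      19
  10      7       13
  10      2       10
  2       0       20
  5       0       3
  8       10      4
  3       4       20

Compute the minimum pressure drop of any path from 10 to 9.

Enumerating some paths:
10–8–5–9: 4+10+4 = 18
10–8–9: 4+9 = 13
10–6–0–5–9: 14+2+3+4 = 23
Cheapest is 10–8–9 at 13 kPa.

13 kPa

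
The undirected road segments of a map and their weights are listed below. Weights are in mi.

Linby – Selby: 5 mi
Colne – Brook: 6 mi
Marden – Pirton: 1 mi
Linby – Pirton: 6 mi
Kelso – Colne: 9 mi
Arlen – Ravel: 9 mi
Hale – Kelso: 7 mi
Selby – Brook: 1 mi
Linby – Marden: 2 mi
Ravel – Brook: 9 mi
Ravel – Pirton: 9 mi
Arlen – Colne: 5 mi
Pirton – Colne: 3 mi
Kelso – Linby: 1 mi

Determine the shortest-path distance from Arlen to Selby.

Shortest distances from Arlen:
Arlen: 0
Colne: 5  (via Arlen)
Pirton: 8  (via Colne)
Ravel: 9  (via Arlen)
Marden: 9  (via Pirton)
Brook: 11  (via Colne)
Linby: 11  (via Marden)
Kelso: 12  (via Linby)
Selby: 12  (via Brook)
Shortest route: Arlen → Colne → Brook → Selby = 12 mi.

12 mi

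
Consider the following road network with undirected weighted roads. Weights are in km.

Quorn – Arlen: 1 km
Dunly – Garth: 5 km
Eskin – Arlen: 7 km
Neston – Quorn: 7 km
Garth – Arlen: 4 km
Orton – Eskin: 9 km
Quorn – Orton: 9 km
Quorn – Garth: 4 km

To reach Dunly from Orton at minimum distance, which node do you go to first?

Quorn

Candidate routes:
Orton–Eskin–Arlen–Quorn–Garth–Dunly: 9+7+1+4+5 = 26
Orton–Quorn–Garth–Dunly: 9+4+5 = 18
Orton–Eskin–Arlen–Garth–Dunly: 9+7+4+5 = 25
Orton–Quorn–Arlen–Garth–Dunly: 9+1+4+5 = 19
Cheapest is Orton–Quorn–Garth–Dunly at 18 km.
So from Orton the first move is to Quorn.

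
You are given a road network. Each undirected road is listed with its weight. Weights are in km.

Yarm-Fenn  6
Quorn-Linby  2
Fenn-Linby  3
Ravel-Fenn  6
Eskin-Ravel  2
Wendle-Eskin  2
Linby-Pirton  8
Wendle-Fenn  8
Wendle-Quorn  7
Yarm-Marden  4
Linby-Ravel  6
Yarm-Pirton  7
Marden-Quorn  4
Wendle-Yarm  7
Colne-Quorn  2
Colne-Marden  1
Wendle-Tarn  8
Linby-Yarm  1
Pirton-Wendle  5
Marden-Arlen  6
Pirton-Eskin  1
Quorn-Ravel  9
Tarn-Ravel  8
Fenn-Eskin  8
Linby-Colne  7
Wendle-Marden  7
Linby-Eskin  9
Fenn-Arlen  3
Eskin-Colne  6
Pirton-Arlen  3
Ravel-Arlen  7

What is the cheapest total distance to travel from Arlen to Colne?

Shortest distances from Arlen:
Arlen: 0
Fenn: 3  (via Arlen)
Pirton: 3  (via Arlen)
Eskin: 4  (via Pirton)
Wendle: 6  (via Eskin)
Marden: 6  (via Arlen)
Ravel: 6  (via Eskin)
Linby: 6  (via Fenn)
Colne: 7  (via Marden)
Shortest route: Arlen–Marden–Colne = 7 km.

7 km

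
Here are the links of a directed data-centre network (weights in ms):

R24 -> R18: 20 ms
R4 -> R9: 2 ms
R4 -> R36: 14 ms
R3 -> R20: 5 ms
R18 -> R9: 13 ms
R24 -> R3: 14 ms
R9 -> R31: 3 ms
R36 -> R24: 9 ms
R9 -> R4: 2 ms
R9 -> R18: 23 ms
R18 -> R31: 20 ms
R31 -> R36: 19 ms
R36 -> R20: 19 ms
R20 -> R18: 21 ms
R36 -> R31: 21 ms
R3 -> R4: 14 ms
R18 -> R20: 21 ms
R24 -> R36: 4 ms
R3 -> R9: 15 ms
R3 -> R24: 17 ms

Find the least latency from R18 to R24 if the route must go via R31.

44 ms

Shortest R18→R31: R18 → R9 → R31 = 16
Best R31 to R24: R31 → R36 → R24 costing 28
Total via R31: 16 + 28 = 44 ms.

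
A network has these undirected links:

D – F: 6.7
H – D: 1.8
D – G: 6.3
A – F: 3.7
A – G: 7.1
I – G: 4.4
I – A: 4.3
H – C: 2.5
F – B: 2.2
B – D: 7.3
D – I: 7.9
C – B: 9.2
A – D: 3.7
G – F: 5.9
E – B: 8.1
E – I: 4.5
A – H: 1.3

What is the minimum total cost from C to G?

Candidate routes:
C–H–A–G: 2.5+1.3+7.1 = 10.9
C–H–D–G: 2.5+1.8+6.3 = 10.6
C–H–A–I–G: 2.5+1.3+4.3+4.4 = 12.5
C–H–A–F–G: 2.5+1.3+3.7+5.9 = 13.4
Cheapest is C–H–D–G at 10.6.

10.6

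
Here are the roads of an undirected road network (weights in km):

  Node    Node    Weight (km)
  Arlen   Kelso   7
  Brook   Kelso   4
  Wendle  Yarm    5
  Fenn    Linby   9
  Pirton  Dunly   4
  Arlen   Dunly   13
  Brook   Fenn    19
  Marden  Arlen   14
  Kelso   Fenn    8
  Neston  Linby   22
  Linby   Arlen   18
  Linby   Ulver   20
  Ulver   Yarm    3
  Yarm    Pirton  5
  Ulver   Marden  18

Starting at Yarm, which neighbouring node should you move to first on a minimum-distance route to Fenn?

Ulver

Candidate routes:
Yarm → Ulver → Linby → Fenn: 3+20+9 = 32
Yarm → Pirton → Dunly → Arlen → Kelso → Fenn: 5+4+13+7+8 = 37
Yarm → Pirton → Dunly → Arlen → Linby → Fenn: 5+4+13+18+9 = 49
The minimum is 32 km via Yarm → Ulver → Linby → Fenn.
So from Yarm the first move is to Ulver.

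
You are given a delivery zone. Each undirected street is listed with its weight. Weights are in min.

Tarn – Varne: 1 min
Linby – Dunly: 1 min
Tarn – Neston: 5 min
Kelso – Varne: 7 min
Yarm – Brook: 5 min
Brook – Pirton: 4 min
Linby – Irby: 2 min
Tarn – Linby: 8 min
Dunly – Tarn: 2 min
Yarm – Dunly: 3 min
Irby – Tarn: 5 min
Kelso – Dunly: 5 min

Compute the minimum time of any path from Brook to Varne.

Running Dijkstra from Brook:
Brook: 0
Pirton: 4  (via Brook)
Yarm: 5  (via Brook)
Dunly: 8  (via Yarm)
Linby: 9  (via Dunly)
Tarn: 10  (via Dunly)
Irby: 11  (via Linby)
Varne: 11  (via Tarn)
Shortest route: Brook → Yarm → Dunly → Tarn → Varne = 11 min.

11 min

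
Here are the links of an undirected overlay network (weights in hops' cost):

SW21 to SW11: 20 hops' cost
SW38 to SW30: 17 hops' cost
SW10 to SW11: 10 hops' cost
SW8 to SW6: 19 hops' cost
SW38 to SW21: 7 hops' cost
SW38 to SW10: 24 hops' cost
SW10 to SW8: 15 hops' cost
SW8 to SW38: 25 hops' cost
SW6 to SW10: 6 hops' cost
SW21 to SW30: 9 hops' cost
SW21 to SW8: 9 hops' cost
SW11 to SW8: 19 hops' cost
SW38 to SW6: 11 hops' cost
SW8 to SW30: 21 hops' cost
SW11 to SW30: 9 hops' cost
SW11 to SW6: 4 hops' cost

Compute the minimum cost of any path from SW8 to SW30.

Settle nodes by increasing distance from SW8:
SW8: 0
SW21: 9  (via SW8)
SW10: 15  (via SW8)
SW38: 16  (via SW21)
SW30: 18  (via SW21)
Shortest route: SW8–SW21–SW30 = 18 hops' cost.

18 hops' cost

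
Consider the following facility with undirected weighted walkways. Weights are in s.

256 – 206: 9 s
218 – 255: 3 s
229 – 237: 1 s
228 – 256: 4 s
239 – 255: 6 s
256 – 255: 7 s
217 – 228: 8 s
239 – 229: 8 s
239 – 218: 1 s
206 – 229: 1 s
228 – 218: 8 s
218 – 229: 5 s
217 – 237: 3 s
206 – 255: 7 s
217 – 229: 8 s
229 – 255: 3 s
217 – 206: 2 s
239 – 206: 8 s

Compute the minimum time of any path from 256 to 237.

Candidate routes:
256–228–217–237: 4+8+3 = 15
256–255–229–237: 7+3+1 = 11
256–255–206–229–237: 7+7+1+1 = 16
256–206–217–237: 9+2+3 = 14
The minimum is 11 s via 256–255–229–237.

11 s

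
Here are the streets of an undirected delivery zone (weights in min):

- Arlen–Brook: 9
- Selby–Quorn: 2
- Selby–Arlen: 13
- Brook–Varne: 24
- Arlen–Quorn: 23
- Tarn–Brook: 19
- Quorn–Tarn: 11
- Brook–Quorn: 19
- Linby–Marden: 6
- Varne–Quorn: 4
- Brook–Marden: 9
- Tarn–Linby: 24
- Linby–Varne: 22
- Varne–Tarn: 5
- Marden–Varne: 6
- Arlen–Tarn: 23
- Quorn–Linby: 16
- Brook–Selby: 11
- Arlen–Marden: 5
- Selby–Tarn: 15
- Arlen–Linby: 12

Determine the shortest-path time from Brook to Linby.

15 min

Candidate routes:
Brook → Arlen → Marden → Linby: 9+5+6 = 20
Brook → Marden → Linby: 9+6 = 15
Brook → Arlen → Linby: 9+12 = 21
The minimum is 15 min via Brook → Marden → Linby.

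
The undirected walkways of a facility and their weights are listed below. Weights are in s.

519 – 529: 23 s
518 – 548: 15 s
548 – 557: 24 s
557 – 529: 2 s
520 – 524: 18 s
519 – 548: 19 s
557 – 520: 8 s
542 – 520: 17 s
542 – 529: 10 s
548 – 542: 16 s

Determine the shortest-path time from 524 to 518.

Enumerating some paths:
524–520–542–548–518: 18+17+16+15 = 66
524–520–557–548–518: 18+8+24+15 = 65
524–520–557–529–519–548–518: 18+8+2+23+19+15 = 85
524–520–557–529–542–548–518: 18+8+2+10+16+15 = 69
The minimum is 65 s via 524–520–557–548–518.

65 s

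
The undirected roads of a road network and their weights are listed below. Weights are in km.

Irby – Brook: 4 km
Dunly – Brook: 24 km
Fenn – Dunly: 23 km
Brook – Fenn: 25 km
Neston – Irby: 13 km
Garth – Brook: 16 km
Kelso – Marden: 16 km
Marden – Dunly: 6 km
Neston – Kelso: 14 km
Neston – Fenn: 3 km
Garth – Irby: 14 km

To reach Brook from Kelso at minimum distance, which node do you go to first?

Neston

Candidate routes:
Kelso - Marden - Dunly - Brook: 16+6+24 = 46
Kelso - Neston - Irby - Brook: 14+13+4 = 31
Kelso - Neston - Fenn - Brook: 14+3+25 = 42
The minimum is 31 km via Kelso - Neston - Irby - Brook.
So from Kelso the first move is to Neston.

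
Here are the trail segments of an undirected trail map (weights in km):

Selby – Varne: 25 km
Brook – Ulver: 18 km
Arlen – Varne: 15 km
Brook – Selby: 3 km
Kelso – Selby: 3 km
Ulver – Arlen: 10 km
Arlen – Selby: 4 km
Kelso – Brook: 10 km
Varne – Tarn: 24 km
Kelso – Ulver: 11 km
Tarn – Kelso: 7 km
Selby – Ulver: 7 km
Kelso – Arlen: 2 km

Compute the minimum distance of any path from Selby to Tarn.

Compare a few routes:
Selby → Arlen → Kelso → Tarn: 4+2+7 = 13
Selby → Brook → Kelso → Tarn: 3+10+7 = 20
Selby → Kelso → Tarn: 3+7 = 10
Cheapest is Selby → Kelso → Tarn at 10 km.

10 km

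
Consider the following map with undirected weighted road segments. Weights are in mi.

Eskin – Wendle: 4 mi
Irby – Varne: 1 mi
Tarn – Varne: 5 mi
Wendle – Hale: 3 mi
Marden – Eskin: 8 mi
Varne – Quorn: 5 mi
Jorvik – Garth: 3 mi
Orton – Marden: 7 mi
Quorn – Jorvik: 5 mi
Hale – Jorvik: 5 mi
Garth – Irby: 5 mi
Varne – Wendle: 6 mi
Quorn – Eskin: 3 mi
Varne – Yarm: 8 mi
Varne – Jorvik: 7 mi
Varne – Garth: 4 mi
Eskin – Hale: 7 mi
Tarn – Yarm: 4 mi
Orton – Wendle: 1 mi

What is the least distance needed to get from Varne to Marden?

Settle nodes by increasing distance from Varne:
Varne: 0
Irby: 1  (via Varne)
Garth: 4  (via Varne)
Tarn: 5  (via Varne)
Quorn: 5  (via Varne)
Wendle: 6  (via Varne)
Jorvik: 7  (via Varne)
Orton: 7  (via Wendle)
Yarm: 8  (via Varne)
Eskin: 8  (via Quorn)
Hale: 9  (via Wendle)
Marden: 14  (via Orton)
Shortest route: Varne → Wendle → Orton → Marden = 14 mi.

14 mi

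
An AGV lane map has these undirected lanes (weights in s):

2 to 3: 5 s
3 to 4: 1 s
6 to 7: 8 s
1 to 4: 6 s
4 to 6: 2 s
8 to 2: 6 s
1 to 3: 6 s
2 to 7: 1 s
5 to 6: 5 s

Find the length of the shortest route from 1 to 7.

12 s

Running Dijkstra from 1:
1: 0
3: 6  (via 1)
4: 6  (via 1)
6: 8  (via 4)
2: 11  (via 3)
7: 12  (via 2)
Shortest route: 1–3–2–7 = 12 s.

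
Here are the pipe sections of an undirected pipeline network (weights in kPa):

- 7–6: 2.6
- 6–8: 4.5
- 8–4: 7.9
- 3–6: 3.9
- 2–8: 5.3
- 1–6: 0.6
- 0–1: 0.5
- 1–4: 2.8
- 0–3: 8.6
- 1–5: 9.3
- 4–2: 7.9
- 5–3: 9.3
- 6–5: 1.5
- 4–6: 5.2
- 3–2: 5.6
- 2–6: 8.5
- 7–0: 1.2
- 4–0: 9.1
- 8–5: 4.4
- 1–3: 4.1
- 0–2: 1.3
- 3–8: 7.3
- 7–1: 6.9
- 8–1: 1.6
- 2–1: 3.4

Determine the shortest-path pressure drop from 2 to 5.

Enumerating some paths:
2–1–6–5: 3.4+0.6+1.5 = 5.5
2–0–1–6–5: 1.3+0.5+0.6+1.5 = 3.9
The minimum is 3.9 kPa via 2–0–1–6–5.

3.9 kPa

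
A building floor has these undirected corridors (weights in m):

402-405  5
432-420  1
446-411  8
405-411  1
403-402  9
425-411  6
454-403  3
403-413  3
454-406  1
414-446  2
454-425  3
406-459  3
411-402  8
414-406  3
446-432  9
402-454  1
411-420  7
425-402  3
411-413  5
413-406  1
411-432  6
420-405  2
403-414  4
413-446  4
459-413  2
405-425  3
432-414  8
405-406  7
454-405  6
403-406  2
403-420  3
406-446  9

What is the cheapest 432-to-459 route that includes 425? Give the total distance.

Shortest 432→425: 432–420–405–425 = 6
Shortest 425→459: 425–454–406–459 = 7
Total via 425: 6 + 7 = 13 m.

13 m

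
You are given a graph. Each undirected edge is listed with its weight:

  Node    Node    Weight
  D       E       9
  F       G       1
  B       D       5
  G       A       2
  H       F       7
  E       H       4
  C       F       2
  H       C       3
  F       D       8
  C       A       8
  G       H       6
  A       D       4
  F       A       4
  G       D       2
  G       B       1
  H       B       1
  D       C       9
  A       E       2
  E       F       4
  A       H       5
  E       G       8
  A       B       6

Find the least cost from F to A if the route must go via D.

7

Best F to D: F–G–D costing 3
Shortest D→A: D–A = 4
Total via D: 3 + 4 = 7.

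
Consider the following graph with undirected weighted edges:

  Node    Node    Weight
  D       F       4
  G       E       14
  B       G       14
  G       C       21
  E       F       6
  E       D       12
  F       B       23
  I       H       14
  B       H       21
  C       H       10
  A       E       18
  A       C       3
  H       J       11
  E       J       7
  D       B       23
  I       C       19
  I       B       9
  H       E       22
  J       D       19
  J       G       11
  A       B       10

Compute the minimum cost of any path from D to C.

Enumerating some paths:
D → F → E → A → C: 4+6+18+3 = 31
D → F → E → J → H → C: 4+6+7+11+10 = 38
D → E → A → C: 12+18+3 = 33
D → B → A → C: 23+10+3 = 36
Cheapest is D → F → E → A → C at 31.

31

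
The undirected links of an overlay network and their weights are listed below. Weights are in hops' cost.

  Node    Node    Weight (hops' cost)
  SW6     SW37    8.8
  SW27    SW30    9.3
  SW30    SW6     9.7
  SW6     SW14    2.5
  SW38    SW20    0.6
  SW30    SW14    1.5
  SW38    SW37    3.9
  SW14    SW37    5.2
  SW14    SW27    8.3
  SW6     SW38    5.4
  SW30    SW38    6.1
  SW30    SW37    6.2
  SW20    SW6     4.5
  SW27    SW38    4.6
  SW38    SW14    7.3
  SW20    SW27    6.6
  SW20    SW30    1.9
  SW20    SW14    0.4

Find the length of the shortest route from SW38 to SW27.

4.6 hops' cost

Shortest distances from SW38:
SW38: 0
SW20: 0.6  (via SW38)
SW14: 1  (via SW20)
SW30: 2.5  (via SW20)
SW6: 3.5  (via SW14)
SW37: 3.9  (via SW38)
SW27: 4.6  (via SW38)
Shortest route: SW38 → SW27 = 4.6 hops' cost.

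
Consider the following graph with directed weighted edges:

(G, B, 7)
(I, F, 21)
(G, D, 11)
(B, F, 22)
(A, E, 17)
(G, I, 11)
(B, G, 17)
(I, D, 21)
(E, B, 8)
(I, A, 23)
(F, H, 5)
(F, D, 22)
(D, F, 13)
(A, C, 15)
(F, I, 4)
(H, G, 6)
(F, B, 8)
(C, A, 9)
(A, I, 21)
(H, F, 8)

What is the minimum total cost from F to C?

Compare a few routes:
F → H → G → I → A → C: 5+6+11+23+15 = 60
F → I → A → C: 4+23+15 = 42
Cheapest is F → I → A → C at 42.

42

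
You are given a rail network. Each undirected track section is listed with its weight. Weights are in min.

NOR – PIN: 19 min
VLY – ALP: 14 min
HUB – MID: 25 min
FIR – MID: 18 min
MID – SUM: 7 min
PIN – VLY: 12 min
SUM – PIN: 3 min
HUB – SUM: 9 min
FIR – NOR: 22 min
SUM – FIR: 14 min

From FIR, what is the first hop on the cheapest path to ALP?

Enumerating some paths:
FIR - SUM - PIN - VLY - ALP: 14+3+12+14 = 43
FIR - MID - SUM - PIN - VLY - ALP: 18+7+3+12+14 = 54
FIR - NOR - PIN - VLY - ALP: 22+19+12+14 = 67
Cheapest is FIR - SUM - PIN - VLY - ALP at 43 min.
So from FIR the first move is to SUM.

SUM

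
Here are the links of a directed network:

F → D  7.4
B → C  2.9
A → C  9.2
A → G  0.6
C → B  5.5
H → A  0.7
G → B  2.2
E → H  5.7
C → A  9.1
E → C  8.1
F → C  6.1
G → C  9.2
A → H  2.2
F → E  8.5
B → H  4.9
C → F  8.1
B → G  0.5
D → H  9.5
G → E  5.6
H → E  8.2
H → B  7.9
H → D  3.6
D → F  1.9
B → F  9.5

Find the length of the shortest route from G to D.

Candidate routes:
G–E–H–D: 5.6+5.7+3.6 = 14.9
G–B–H–D: 2.2+4.9+3.6 = 10.7
G–B–F–D: 2.2+9.5+7.4 = 19.1
Cheapest is G–B–H–D at 10.7.

10.7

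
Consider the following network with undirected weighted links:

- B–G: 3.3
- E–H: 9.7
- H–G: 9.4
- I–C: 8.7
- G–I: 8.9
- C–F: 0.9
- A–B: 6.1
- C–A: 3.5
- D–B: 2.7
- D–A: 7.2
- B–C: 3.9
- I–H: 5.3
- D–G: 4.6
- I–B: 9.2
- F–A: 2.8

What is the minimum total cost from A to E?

27.2

Running Dijkstra from A:
A: 0
F: 2.8  (via A)
C: 3.5  (via A)
B: 6.1  (via A)
D: 7.2  (via A)
G: 9.4  (via B)
I: 12.2  (via C)
H: 17.5  (via I)
E: 27.2  (via H)
Shortest route: A–C–I–H–E = 27.2.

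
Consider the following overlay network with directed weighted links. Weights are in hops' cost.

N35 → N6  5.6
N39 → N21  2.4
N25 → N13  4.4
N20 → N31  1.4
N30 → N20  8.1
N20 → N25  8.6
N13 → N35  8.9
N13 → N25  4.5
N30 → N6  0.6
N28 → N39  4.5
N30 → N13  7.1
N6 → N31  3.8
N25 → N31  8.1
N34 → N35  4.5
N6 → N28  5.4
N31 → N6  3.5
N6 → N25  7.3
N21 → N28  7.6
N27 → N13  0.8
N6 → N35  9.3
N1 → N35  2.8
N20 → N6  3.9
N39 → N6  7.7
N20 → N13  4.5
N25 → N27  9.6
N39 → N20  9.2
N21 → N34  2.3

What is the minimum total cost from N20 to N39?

13.8 hops' cost

Settle nodes by increasing distance from N20:
N20: 0
N31: 1.4  (via N20)
N6: 3.9  (via N20)
N13: 4.5  (via N20)
N25: 8.6  (via N20)
N28: 9.3  (via N6)
N35: 13.2  (via N6)
N39: 13.8  (via N28)
Shortest route: N20–N6–N28–N39 = 13.8 hops' cost.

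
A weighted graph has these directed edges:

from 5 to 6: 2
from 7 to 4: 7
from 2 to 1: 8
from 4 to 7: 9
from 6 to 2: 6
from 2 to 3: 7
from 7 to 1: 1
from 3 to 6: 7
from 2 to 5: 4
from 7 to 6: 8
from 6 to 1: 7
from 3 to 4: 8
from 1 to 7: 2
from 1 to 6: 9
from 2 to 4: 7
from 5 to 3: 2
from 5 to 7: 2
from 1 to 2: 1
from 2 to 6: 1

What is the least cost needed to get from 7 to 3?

Enumerating some paths:
7–1–2–3: 1+1+7 = 9
7–6–2–5–3: 8+6+4+2 = 20
7–1–2–5–3: 1+1+4+2 = 8
The minimum is 8 via 7–1–2–5–3.

8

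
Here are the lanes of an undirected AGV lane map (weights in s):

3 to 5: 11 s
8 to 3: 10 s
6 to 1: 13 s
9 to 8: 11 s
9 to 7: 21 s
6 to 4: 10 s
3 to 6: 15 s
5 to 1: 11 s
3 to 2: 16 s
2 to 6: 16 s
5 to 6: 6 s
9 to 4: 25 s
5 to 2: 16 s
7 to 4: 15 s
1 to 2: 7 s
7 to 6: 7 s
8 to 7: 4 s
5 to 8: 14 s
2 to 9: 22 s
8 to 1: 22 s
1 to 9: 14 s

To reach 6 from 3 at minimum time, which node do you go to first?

6

Enumerating some paths:
3 → 6: 15 = 15
3 → 8 → 5 → 6: 10+14+6 = 30
3 → 8 → 7 → 6: 10+4+7 = 21
3 → 5 → 6: 11+6 = 17
The minimum is 15 s via 3 → 6.
So from 3 the first move is to 6.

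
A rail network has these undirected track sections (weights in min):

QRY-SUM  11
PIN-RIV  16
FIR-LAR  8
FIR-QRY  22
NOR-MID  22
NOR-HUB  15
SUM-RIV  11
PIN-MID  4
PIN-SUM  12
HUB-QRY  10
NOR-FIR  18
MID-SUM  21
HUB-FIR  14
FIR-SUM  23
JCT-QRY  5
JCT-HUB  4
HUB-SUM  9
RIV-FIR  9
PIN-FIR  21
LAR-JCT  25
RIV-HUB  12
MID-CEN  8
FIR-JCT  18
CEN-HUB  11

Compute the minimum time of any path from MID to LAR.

Enumerating some paths:
MID–PIN–FIR–LAR: 4+21+8 = 33
MID–PIN–SUM–RIV–FIR–LAR: 4+12+11+9+8 = 44
MID–PIN–RIV–FIR–LAR: 4+16+9+8 = 37
MID–CEN–HUB–FIR–LAR: 8+11+14+8 = 41
Cheapest is MID–PIN–FIR–LAR at 33 min.

33 min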